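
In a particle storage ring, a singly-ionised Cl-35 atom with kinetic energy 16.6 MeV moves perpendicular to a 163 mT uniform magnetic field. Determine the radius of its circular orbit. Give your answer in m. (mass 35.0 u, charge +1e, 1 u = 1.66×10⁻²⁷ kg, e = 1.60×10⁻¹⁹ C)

Convert the energy: K = 16.6 MeV = 2.66×10^-12 J.
v = √(2K/m) = √(2·2.66×10^-12/5.81×10^-26) = 9.56×10^6 m/s.
r = mv/(qB) = (5.81×10^-26)(9.56×10^6) / [(1×1.60×10^-19)(0.163)] = 21.3 m.

r ≈ 21.3 m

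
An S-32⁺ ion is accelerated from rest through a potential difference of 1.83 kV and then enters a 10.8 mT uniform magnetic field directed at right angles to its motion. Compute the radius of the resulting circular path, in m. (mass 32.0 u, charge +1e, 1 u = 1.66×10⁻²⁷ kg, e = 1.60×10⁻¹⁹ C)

r ≈ 3.23 m

The kinetic energy gained is K = qV = (1×1.60×10^-19)(1830) = 2.93×10^-16 J.
v = √(2K/m) = 1.05×10^5 m/s.
r = mv/(qB) = (5.31×10^-26)(1.05×10^5) / [(1×1.60×10^-19)(0.0108)] = 3.23 m.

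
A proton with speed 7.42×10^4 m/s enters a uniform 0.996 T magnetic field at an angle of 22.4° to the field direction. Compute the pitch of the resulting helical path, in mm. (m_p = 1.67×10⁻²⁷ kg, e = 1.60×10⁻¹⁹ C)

The velocity component along B is v∥ = v cos22.4° = 6.86×10^4 m/s.
The cyclotron period T = 2πm/(qB) = 6.58×10^-8 s is set by m, q, B alone.
Pitch = v∥·T = (6.86×10^4)(6.58×10^-8) = 4.52×10^-3 m.

pitch ≈ 4.52 mm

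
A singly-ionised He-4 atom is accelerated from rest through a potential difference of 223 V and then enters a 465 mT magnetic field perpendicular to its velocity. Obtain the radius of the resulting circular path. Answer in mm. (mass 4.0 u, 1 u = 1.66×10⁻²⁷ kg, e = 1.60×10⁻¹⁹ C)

r ≈ 9.25 mm

The kinetic energy gained is K = qV = (1×1.60×10^-19)(223) = 3.57×10^-17 J.
v = √(2K/m) = 1.04×10^5 m/s.
r = mv/(qB) = (6.64×10^-27)(1.04×10^5) / [(1×1.60×10^-19)(0.465)] = 9.25×10^-3 m.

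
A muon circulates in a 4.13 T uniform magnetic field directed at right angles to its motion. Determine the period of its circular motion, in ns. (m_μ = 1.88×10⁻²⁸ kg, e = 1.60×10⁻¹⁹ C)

The cyclotron period is independent of speed: T = 2πm/(qB).
T = 2π(1.88×10^-28) / [(1×1.60×10^-19)(4.13)] = 1.79×10^-9 s.

T ≈ 1.79 ns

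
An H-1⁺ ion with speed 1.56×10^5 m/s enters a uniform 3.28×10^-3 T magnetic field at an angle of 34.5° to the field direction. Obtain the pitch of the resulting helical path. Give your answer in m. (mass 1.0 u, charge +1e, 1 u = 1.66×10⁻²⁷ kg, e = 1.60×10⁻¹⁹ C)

pitch ≈ 2.56 m

The velocity component along B is v∥ = v cos34.5° = 1.29×10^5 m/s.
The cyclotron period T = 2πm/(qB) = 1.99×10^-5 s is set by m, q, B alone.
Pitch = v∥·T = (1.29×10^5)(1.99×10^-5) = 2.56 m.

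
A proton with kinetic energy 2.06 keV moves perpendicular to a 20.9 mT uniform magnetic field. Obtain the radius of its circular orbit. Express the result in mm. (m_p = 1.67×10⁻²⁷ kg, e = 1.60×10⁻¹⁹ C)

Convert the energy: K = 2.06 keV = 3.30×10^-16 J.
v = √(2K/m) = √(2·3.30×10^-16/1.67×10^-27) = 6.28×10^5 m/s.
r = mv/(qB) = (1.67×10^-27)(6.28×10^5) / [(1×1.60×10^-19)(0.0209)] = 0.314 m.

r ≈ 314 mm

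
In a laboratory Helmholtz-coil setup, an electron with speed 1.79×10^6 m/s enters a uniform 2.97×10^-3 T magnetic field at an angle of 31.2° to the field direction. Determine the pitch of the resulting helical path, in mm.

pitch ≈ 18.4 mm

The velocity component along B is v∥ = v cos31.2° = 1.53×10^6 m/s.
The cyclotron period T = 2πm/(qB) = 1.20×10^-8 s is set by m, q, B alone.
Pitch = v∥·T = (1.53×10^6)(1.20×10^-8) = 0.0184 m.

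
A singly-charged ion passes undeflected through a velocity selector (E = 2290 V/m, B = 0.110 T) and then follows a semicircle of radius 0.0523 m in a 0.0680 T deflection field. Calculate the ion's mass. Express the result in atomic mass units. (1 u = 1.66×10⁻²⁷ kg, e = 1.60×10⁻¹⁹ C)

v = E/B₁ = 2.08×10^4 m/s.
From r = mv/(qB₂), m = qB₂r/v = (1×1.60×10^-19)(0.0680)(0.0523) / (2.08×10^4) = 2.73×10^-26 kg.
In atomic mass units: m = 2.73×10^-26 / 1.66×10^-27 = 16.5 u.

m ≈ 16.5 u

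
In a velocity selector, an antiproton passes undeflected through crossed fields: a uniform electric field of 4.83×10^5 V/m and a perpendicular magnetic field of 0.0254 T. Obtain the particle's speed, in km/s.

v ≈ 19000 km/s

For zero net force, qE = qvB, so v = E/B.
v = (4.83×10^5) / (0.0254) = 1.90×10^7 m/s.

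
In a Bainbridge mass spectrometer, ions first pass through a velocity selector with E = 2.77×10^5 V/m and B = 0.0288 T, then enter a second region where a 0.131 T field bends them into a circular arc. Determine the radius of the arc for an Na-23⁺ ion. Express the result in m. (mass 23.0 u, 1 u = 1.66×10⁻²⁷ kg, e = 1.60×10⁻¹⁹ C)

The selector passes v = E/B = 2.77×10^5/0.0288 = 9.62×10^6 m/s.
In the deflection region, r = mv/(qB₂) = (3.82×10^-26)(9.62×10^6) / [(1×1.60×10^-19)(0.131)] = 17.5 m.

r ≈ 17.5 m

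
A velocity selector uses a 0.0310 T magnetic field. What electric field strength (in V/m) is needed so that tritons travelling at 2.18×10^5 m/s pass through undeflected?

qE = qvB ⇒ E = vB = (2.18×10^5)(0.0310) = 6760 V/m.

E ≈ 6760 V/m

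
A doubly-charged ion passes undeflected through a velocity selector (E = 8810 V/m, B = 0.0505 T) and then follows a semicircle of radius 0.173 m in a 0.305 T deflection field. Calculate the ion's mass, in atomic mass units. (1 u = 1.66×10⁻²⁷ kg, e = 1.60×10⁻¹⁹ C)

v = E/B₁ = 1.74×10^5 m/s.
From r = mv/(qB₂), m = qB₂r/v = (2×1.60×10^-19)(0.305)(0.173) / (1.74×10^5) = 9.68×10^-26 kg.
In atomic mass units: m = 9.68×10^-26 / 1.66×10^-27 = 58.3 u.

m ≈ 58.3 u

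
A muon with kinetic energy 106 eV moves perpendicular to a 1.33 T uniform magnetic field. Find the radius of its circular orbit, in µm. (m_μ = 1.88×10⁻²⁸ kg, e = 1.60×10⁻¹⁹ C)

Convert the energy: K = 106 eV = 1.70×10^-17 J.
v = √(2K/m) = √(2·1.70×10^-17/1.88×10^-28) = 4.25×10^5 m/s.
r = mv/(qB) = (1.88×10^-28)(4.25×10^5) / [(1×1.60×10^-19)(1.33)] = 3.75×10^-4 m.

r ≈ 375 µm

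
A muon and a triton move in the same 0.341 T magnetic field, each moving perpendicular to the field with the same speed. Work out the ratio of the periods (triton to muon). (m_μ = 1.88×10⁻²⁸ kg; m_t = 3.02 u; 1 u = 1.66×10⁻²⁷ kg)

T = 2πm/(qB) is independent of speed, so T₂/T₁ = (m₂/q₂)/(m₁/q₁).
T_{triton}/T_{muon} = (5.01×10^-27/1e) / (1.88×10^-28/1e) = 26.7.

ratio ≈ 26.7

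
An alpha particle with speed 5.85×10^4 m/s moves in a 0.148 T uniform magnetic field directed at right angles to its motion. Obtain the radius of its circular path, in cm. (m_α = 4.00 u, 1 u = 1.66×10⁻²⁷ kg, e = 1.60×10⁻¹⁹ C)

The magnetic force provides the centripetal force: qvB = mv²/r, so r = mv/(qB).
r = (6.64×10^-27 kg)(5.85×10^4 m/s) / [(2×1.60×10^-19 C)(0.148 T)] = 8.20×10^-3 m.

r ≈ 0.820 cm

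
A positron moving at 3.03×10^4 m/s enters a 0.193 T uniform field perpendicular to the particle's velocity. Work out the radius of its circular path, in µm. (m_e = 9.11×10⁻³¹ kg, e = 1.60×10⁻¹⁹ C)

r ≈ 0.894 µm

The magnetic force provides the centripetal force: qvB = mv²/r, so r = mv/(qB).
r = (9.11×10^-31 kg)(3.03×10^4 m/s) / [(1×1.60×10^-19 C)(0.193 T)] = 8.94×10^-7 m.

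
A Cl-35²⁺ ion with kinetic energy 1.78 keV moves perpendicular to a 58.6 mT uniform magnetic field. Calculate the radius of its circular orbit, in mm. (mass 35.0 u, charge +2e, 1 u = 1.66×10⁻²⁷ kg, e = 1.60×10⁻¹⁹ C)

r ≈ 307 mm

Convert the energy: K = 1.78 keV = 2.85×10^-16 J.
v = √(2K/m) = √(2·2.85×10^-16/5.81×10^-26) = 9.90×10^4 m/s.
r = mv/(qB) = (5.81×10^-26)(9.90×10^4) / [(2×1.60×10^-19)(0.0586)] = 0.307 m.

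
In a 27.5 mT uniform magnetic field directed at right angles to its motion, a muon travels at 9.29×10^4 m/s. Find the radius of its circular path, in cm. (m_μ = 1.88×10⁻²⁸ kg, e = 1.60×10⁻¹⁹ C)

r ≈ 0.397 cm

The magnetic force provides the centripetal force: qvB = mv²/r, so r = mv/(qB).
r = (1.88×10^-28 kg)(9.29×10^4 m/s) / [(1×1.60×10^-19 C)(0.0275 T)] = 3.97×10^-3 m.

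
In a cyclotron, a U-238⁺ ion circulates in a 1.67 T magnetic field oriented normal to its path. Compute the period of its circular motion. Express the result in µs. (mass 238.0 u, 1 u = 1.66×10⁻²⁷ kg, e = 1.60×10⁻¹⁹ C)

T ≈ 9.29 µs

The cyclotron period is independent of speed: T = 2πm/(qB).
T = 2π(3.95×10^-25) / [(1×1.60×10^-19)(1.67)] = 9.29×10^-6 s.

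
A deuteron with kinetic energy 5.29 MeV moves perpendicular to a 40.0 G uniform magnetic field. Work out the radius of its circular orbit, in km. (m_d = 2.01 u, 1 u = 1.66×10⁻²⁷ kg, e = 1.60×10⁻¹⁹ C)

Convert the energy: K = 5.29 MeV = 8.46×10^-13 J.
v = √(2K/m) = √(2·8.46×10^-13/3.34×10^-27) = 2.25×10^7 m/s.
r = mv/(qB) = (3.34×10^-27)(2.25×10^7) / [(1×1.60×10^-19)(4.00×10^-3)] = 117 m.

r ≈ 0.117 km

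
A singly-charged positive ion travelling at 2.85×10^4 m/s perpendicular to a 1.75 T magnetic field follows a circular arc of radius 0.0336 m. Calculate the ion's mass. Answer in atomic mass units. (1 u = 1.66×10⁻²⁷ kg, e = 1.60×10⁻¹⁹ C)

qvB = mv²/r ⇒ m = qBr/v.
m = (1×1.60×10^-19)(1.75)(0.0336) / (2.85×10^4) = 3.30×10^-25 kg = 199 u.

m ≈ 199 u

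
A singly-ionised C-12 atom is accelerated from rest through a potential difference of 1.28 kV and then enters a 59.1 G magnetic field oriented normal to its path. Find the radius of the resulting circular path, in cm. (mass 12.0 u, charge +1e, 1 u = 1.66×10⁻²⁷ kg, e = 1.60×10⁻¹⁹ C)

The kinetic energy gained is K = qV = (1×1.60×10^-19)(1280) = 2.05×10^-16 J.
v = √(2K/m) = 1.43×10^5 m/s.
r = mv/(qB) = (1.99×10^-26)(1.43×10^5) / [(1×1.60×10^-19)(5.91×10^-3)] = 3.02 m.

r ≈ 302 cm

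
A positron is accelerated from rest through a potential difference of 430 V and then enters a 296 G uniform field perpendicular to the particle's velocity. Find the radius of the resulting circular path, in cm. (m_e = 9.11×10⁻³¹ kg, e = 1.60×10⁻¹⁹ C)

The kinetic energy gained is K = qV = (1×1.60×10^-19)(430) = 6.88×10^-17 J.
v = √(2K/m) = 1.23×10^7 m/s.
r = mv/(qB) = (9.11×10^-31)(1.23×10^7) / [(1×1.60×10^-19)(0.0296)] = 2.36×10^-3 m.

r ≈ 0.236 cm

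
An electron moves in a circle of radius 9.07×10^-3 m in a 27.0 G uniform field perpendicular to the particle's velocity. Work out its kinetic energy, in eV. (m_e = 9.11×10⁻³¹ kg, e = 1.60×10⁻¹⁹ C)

K ≈ 52.7 eV

v = qBr/m = (1×1.60×10^-19)(2.70×10^-3)(9.07×10^-3) / (9.11×10^-31) = 4.30×10^6 m/s.
K = ½mv² = 0.5·(9.11×10^-31)·(4.30×10^6)² = 8.43×10^-18 J = 52.7 eV.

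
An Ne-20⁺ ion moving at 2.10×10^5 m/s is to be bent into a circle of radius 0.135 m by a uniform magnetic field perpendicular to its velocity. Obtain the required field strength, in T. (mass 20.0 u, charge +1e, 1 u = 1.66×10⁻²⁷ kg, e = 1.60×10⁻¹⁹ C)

B ≈ 0.323 T

qvB = mv²/r gives B = mv/(qr).
B = (3.32×10^-26)(2.10×10^5) / [(1×1.60×10^-19)(0.135)] = 0.323 T.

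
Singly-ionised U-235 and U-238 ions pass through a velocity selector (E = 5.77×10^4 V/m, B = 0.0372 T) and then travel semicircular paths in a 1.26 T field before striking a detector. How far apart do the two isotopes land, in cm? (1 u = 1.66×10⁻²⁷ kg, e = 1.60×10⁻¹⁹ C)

Δd ≈ 7.66 cm

Both emerge at v = E/B₁ = 1.55×10^6 m/s.
r = mv/(qB₂), so r₁ = 3.0014 m and r₂ = 3.0397 m, giving Δr = 0.0383 m.
After a semicircle each ion lands a diameter 2r from the entry slit, so the separation is 2Δr = 0.0766 m.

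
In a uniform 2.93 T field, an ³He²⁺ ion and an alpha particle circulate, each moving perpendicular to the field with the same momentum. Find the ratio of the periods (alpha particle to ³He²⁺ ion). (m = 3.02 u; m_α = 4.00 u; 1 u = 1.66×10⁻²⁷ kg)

T = 2πm/(qB) is independent of speed, so T₂/T₁ = (m₂/q₂)/(m₁/q₁).
T_{alpha particle}/T_{³He²⁺ ion} = (6.64×10^-27/2e) / (5.01×10^-27/2e) = 1.32.

ratio ≈ 1.32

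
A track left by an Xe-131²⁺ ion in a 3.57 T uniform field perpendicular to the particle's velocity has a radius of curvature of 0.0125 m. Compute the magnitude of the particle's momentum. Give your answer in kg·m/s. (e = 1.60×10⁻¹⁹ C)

Since qvB = mv²/r, the momentum p = mv = qBr.
p = (2×1.60×10^-19)(3.57)(0.0125) = 1.43×10^-20 kg·m/s.

p ≈ 1.43×10^-20 kg·m/s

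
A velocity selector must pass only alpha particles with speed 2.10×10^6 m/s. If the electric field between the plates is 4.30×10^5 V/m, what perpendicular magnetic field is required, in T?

B ≈ 0.205 T

qE = qvB ⇒ B = E/v = (4.30×10^5) / (2.10×10^6) = 0.205 T.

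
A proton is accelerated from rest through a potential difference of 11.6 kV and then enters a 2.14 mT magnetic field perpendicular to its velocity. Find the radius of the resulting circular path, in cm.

r ≈ 727 cm

The kinetic energy gained is K = qV = (1×1.60×10^-19)(1.16×10^4) = 1.86×10^-15 J.
v = √(2K/m) = 1.49×10^6 m/s.
r = mv/(qB) = (1.67×10^-27)(1.49×10^6) / [(1×1.60×10^-19)(2.14×10^-3)] = 7.27 m.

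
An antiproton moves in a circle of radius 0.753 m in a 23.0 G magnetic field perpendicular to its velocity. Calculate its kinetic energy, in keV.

K ≈ 0.144 keV

v = qBr/m = (1×1.60×10^-19)(2.30×10^-3)(0.753) / (1.67×10^-27) = 1.66×10^5 m/s.
K = ½mv² = 0.5·(1.67×10^-27)·(1.66×10^5)² = 2.30×10^-17 J = 0.144 keV.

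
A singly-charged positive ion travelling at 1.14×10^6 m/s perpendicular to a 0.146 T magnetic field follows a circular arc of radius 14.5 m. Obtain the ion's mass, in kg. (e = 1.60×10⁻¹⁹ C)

qvB = mv²/r ⇒ m = qBr/v.
m = (1×1.60×10^-19)(0.146)(14.5) / (1.14×10^6) = 2.97×10^-25 kg.

m ≈ 2.97×10^-25 kg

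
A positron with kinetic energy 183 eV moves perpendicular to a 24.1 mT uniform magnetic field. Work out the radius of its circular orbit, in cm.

Convert the energy: K = 183 eV = 2.93×10^-17 J.
v = √(2K/m) = √(2·2.93×10^-17/9.11×10^-31) = 8.02×10^6 m/s.
r = mv/(qB) = (9.11×10^-31)(8.02×10^6) / [(1×1.60×10^-19)(0.0241)] = 1.89×10^-3 m.

r ≈ 0.189 cm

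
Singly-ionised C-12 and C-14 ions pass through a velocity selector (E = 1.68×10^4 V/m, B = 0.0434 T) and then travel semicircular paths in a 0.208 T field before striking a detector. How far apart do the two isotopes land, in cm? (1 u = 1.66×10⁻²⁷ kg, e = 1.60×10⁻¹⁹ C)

Δd ≈ 7.72 cm

Both emerge at v = E/B₁ = 3.87×10^5 m/s.
r = mv/(qB₂), so r₁ = 0.2317 m and r₂ = 0.2703 m, giving Δr = 0.0386 m.
After a semicircle each ion lands a diameter 2r from the entry slit, so the separation is 2Δr = 0.0772 m.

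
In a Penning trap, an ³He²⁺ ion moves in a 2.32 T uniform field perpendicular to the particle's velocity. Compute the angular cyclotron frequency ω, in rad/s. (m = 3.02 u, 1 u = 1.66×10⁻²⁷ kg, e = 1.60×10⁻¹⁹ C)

ω = qB/m = (2×1.60×10^-19)(2.32) / (5.01×10^-27) = 1.48×10^8 rad/s.

ω ≈ 1.48×10^8 rad/s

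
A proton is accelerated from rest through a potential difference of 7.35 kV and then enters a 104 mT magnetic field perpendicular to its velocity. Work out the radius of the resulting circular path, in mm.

The kinetic energy gained is K = qV = (1×1.60×10^-19)(7350) = 1.18×10^-15 J.
v = √(2K/m) = 1.19×10^6 m/s.
r = mv/(qB) = (1.67×10^-27)(1.19×10^6) / [(1×1.60×10^-19)(0.104)] = 0.119 m.

r ≈ 119 mm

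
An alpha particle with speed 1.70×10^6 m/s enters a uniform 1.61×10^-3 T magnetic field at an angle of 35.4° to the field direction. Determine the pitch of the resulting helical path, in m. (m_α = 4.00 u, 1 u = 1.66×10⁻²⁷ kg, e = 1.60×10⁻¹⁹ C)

pitch ≈ 112 m

The velocity component along B is v∥ = v cos35.4° = 1.39×10^6 m/s.
The cyclotron period T = 2πm/(qB) = 8.10×10^-5 s is set by m, q, B alone.
Pitch = v∥·T = (1.39×10^6)(8.10×10^-5) = 112 m.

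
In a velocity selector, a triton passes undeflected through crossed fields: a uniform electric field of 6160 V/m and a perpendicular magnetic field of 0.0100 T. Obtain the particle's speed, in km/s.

For zero net force, qE = qvB, so v = E/B.
v = (6160) / (0.0100) = 6.16×10^5 m/s.

v ≈ 616 km/s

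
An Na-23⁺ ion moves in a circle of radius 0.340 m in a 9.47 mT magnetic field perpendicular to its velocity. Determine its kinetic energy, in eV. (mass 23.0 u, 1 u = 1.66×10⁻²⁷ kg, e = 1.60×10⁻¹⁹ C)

K ≈ 21.7 eV

v = qBr/m = (1×1.60×10^-19)(9.47×10^-3)(0.340) / (3.82×10^-26) = 1.35×10^4 m/s.
K = ½mv² = 0.5·(3.82×10^-26)·(1.35×10^4)² = 3.48×10^-18 J = 21.7 eV.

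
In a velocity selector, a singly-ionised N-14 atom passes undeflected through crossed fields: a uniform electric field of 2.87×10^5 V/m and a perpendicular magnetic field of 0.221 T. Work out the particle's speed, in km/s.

v ≈ 1300 km/s

For zero net force, qE = qvB, so v = E/B.
v = (2.87×10^5) / (0.221) = 1.30×10^6 m/s.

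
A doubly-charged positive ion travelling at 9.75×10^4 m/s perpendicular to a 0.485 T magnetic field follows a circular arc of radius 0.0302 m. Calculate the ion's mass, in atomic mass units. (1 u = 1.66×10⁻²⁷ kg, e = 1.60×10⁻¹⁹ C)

m ≈ 29.0 u

qvB = mv²/r ⇒ m = qBr/v.
m = (2×1.60×10^-19)(0.485)(0.0302) / (9.75×10^4) = 4.81×10^-26 kg = 29.0 u.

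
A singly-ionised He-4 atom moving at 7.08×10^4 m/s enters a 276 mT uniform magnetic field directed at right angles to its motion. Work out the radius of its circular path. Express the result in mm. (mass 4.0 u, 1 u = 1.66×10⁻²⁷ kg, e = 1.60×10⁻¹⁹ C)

The magnetic force provides the centripetal force: qvB = mv²/r, so r = mv/(qB).
r = (6.64×10^-27 kg)(7.08×10^4 m/s) / [(1×1.60×10^-19 C)(0.276 T)] = 0.0106 m.

r ≈ 10.6 mm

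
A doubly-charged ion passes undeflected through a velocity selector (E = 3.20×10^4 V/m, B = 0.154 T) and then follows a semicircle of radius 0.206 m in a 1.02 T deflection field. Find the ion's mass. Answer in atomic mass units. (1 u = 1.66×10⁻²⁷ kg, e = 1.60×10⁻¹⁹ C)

v = E/B₁ = 2.08×10^5 m/s.
From r = mv/(qB₂), m = qB₂r/v = (2×1.60×10^-19)(1.02)(0.206) / (2.08×10^5) = 3.24×10^-25 kg.
In atomic mass units: m = 3.24×10^-25 / 1.66×10^-27 = 195 u.

m ≈ 195 u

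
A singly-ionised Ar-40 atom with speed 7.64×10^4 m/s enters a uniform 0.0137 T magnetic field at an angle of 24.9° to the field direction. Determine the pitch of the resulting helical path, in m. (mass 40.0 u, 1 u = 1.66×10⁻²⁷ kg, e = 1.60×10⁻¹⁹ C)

pitch ≈ 13.2 m

The velocity component along B is v∥ = v cos24.9° = 6.93×10^4 m/s.
The cyclotron period T = 2πm/(qB) = 1.90×10^-4 s is set by m, q, B alone.
Pitch = v∥·T = (6.93×10^4)(1.90×10^-4) = 13.2 m.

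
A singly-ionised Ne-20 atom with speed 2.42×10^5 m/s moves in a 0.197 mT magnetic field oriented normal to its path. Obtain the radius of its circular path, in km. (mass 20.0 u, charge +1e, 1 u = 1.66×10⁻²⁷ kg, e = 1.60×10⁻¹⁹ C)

r ≈ 0.255 km

The magnetic force provides the centripetal force: qvB = mv²/r, so r = mv/(qB).
r = (3.32×10^-26 kg)(2.42×10^5 m/s) / [(1×1.60×10^-19 C)(1.97×10^-4 T)] = 255 m.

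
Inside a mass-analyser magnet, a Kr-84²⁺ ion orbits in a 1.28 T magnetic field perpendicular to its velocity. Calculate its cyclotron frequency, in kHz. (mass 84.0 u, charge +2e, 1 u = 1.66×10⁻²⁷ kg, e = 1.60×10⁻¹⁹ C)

f = qB/(2πm) = (2×1.60×10^-19)(1.28) / [2π(1.39×10^-25)] = 4.68×10^5 Hz.

f ≈ 468 kHz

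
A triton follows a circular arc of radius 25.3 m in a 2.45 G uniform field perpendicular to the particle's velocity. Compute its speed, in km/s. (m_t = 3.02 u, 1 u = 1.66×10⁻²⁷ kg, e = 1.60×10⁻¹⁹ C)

From qvB = mv²/r, v = qBr/m.
v = (1×1.60×10^-19)(2.45×10^-4)(25.3) / (5.01×10^-27) = 1.98×10^5 m/s.

v ≈ 198 km/s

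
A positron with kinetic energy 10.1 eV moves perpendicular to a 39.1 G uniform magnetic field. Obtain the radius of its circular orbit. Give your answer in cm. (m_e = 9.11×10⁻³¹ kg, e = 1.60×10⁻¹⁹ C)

Convert the energy: K = 10.1 eV = 1.62×10^-18 J.
v = √(2K/m) = √(2·1.62×10^-18/9.11×10^-31) = 1.88×10^6 m/s.
r = mv/(qB) = (9.11×10^-31)(1.88×10^6) / [(1×1.60×10^-19)(3.91×10^-3)] = 2.74×10^-3 m.

r ≈ 0.274 cm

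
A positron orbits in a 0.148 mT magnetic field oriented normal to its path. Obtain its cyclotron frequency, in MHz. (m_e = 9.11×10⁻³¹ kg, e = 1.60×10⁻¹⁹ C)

f ≈ 4.14 MHz

f = qB/(2πm) = (1×1.60×10^-19)(1.48×10^-4) / [2π(9.11×10^-31)] = 4.14×10^6 Hz.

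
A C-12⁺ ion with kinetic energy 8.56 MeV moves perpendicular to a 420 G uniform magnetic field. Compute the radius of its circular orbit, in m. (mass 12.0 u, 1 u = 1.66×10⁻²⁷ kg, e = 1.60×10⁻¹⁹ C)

Convert the energy: K = 8.56 MeV = 1.37×10^-12 J.
v = √(2K/m) = √(2·1.37×10^-12/1.99×10^-26) = 1.17×10^7 m/s.
r = mv/(qB) = (1.99×10^-26)(1.17×10^7) / [(1×1.60×10^-19)(0.0420)] = 34.8 m.

r ≈ 34.8 m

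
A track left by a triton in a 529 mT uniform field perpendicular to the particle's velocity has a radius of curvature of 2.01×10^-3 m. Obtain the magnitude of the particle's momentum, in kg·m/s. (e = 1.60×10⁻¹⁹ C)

Since qvB = mv²/r, the momentum p = mv = qBr.
p = (1×1.60×10^-19)(0.529)(2.01×10^-3) = 1.70×10^-22 kg·m/s.

p ≈ 1.70×10^-22 kg·m/s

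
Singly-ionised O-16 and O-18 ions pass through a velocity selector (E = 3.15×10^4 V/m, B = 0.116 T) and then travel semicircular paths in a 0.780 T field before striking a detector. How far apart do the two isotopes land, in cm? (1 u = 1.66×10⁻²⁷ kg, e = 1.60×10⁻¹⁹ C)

Δd ≈ 1.44 cm

Both emerge at v = E/B₁ = 2.72×10^5 m/s.
r = mv/(qB₂), so r₁ = 0.05779 m and r₂ = 0.06502 m, giving Δr = 7.22×10^-3 m.
After a semicircle each ion lands a diameter 2r from the entry slit, so the separation is 2Δr = 0.0144 m.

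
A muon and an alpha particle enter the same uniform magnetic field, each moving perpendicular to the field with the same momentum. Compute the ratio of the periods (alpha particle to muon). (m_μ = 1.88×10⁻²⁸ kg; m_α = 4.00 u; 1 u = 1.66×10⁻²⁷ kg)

ratio ≈ 17.7

T = 2πm/(qB) is independent of speed, so T₂/T₁ = (m₂/q₂)/(m₁/q₁).
T_{alpha particle}/T_{muon} = (6.64×10^-27/2e) / (1.88×10^-28/1e) = 17.7.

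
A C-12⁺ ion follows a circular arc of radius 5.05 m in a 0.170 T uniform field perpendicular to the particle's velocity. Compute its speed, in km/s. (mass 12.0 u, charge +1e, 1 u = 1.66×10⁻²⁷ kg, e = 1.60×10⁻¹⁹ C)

From qvB = mv²/r, v = qBr/m.
v = (1×1.60×10^-19)(0.170)(5.05) / (1.99×10^-26) = 6.90×10^6 m/s.

v ≈ 6900 km/s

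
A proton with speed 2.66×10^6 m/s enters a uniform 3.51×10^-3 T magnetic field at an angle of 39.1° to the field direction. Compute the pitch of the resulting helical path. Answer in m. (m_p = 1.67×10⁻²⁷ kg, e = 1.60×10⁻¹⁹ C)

The velocity component along B is v∥ = v cos39.1° = 2.06×10^6 m/s.
The cyclotron period T = 2πm/(qB) = 1.87×10^-5 s is set by m, q, B alone.
Pitch = v∥·T = (2.06×10^6)(1.87×10^-5) = 38.6 m.

pitch ≈ 38.6 m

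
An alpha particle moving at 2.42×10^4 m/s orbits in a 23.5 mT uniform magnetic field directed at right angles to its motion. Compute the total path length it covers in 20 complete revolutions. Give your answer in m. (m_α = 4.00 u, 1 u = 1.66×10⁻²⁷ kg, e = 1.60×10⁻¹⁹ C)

L ≈ 2.69 m

r = mv/(qB) = 0.0214 m, so one revolution covers 2πr = 0.134 m.
In 20 revolutions: L = 20·2πr = 2.69 m.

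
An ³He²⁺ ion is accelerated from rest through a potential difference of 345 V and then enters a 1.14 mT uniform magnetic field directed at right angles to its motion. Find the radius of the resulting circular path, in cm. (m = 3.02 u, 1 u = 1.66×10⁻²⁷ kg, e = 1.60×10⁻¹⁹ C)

The kinetic energy gained is K = qV = (2×1.60×10^-19)(345) = 1.10×10^-16 J.
v = √(2K/m) = 2.10×10^5 m/s.
r = mv/(qB) = (5.01×10^-27)(2.10×10^5) / [(2×1.60×10^-19)(1.14×10^-3)] = 2.88 m.

r ≈ 288 cm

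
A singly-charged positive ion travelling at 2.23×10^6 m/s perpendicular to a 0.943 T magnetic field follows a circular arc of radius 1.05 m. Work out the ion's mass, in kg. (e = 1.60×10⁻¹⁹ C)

qvB = mv²/r ⇒ m = qBr/v.
m = (1×1.60×10^-19)(0.943)(1.05) / (2.23×10^6) = 7.10×10^-26 kg.

m ≈ 7.10×10^-26 kg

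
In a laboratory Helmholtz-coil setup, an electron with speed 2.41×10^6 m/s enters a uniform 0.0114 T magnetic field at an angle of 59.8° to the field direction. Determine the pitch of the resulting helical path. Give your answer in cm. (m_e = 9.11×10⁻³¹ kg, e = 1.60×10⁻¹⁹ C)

pitch ≈ 0.380 cm

The velocity component along B is v∥ = v cos59.8° = 1.21×10^6 m/s.
The cyclotron period T = 2πm/(qB) = 3.14×10^-9 s is set by m, q, B alone.
Pitch = v∥·T = (1.21×10^6)(3.14×10^-9) = 3.80×10^-3 m.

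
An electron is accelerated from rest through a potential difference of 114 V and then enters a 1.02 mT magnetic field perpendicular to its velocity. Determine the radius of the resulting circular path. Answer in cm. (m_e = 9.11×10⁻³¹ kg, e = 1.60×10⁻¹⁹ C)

r ≈ 3.53 cm

The kinetic energy gained is K = qV = (1×1.60×10^-19)(114) = 1.82×10^-17 J.
v = √(2K/m) = 6.33×10^6 m/s.
r = mv/(qB) = (9.11×10^-31)(6.33×10^6) / [(1×1.60×10^-19)(1.02×10^-3)] = 0.0353 m.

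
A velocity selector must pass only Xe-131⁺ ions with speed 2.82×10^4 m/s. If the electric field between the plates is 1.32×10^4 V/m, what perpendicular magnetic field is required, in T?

B ≈ 0.468 T

qE = qvB ⇒ B = E/v = (1.32×10^4) / (2.82×10^4) = 0.468 T.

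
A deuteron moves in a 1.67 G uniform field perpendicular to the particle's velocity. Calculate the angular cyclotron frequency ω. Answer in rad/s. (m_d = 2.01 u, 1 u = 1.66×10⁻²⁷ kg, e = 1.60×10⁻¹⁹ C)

ω = qB/m = (1×1.60×10^-19)(1.67×10^-4) / (3.34×10^-27) = 8010 rad/s.

ω ≈ 8010 rad/s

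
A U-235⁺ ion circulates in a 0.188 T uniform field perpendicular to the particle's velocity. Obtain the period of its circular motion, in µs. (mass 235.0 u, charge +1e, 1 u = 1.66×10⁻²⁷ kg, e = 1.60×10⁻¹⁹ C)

T ≈ 81.5 µs

The cyclotron period is independent of speed: T = 2πm/(qB).
T = 2π(3.90×10^-25) / [(1×1.60×10^-19)(0.188)] = 8.15×10^-5 s.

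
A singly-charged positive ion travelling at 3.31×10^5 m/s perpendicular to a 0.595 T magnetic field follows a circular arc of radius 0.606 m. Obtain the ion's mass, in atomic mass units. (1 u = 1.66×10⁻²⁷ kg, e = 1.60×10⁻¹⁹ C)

m ≈ 105 u

qvB = mv²/r ⇒ m = qBr/v.
m = (1×1.60×10^-19)(0.595)(0.606) / (3.31×10^5) = 1.74×10^-25 kg = 105 u.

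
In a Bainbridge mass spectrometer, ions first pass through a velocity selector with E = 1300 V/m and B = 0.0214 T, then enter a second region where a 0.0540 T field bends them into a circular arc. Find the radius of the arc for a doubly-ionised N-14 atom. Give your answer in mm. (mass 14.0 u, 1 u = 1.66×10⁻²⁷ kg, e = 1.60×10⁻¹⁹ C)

r ≈ 81.7 mm

The selector passes v = E/B = 1300/0.0214 = 6.07×10^4 m/s.
In the deflection region, r = mv/(qB₂) = (2.32×10^-26)(6.07×10^4) / [(2×1.60×10^-19)(0.0540)] = 0.0817 m.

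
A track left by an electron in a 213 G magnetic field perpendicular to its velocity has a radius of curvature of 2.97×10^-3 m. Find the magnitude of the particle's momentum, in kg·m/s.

Since qvB = mv²/r, the momentum p = mv = qBr.
p = (1×1.60×10^-19)(0.0213)(2.97×10^-3) = 1.01×10^-23 kg·m/s.

p ≈ 1.01×10^-23 kg·m/s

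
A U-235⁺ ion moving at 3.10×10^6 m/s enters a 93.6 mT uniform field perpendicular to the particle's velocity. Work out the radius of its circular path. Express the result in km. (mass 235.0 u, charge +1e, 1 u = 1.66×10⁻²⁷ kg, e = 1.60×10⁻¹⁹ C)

The magnetic force provides the centripetal force: qvB = mv²/r, so r = mv/(qB).
r = (3.90×10^-25 kg)(3.10×10^6 m/s) / [(1×1.60×10^-19 C)(0.0936 T)] = 80.7 m.

r ≈ 0.0807 km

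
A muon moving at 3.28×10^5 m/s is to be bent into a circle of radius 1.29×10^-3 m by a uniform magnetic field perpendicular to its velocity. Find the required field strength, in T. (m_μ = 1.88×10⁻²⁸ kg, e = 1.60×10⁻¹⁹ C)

B ≈ 0.299 T

qvB = mv²/r gives B = mv/(qr).
B = (1.88×10^-28)(3.28×10^5) / [(1×1.60×10^-19)(1.29×10^-3)] = 0.299 T.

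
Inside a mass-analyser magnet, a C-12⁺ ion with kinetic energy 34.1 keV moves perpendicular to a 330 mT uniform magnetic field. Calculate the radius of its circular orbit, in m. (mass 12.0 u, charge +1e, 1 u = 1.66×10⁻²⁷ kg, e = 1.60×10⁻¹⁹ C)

r ≈ 0.279 m

Convert the energy: K = 34.1 keV = 5.46×10^-15 J.
v = √(2K/m) = √(2·5.46×10^-15/1.99×10^-26) = 7.40×10^5 m/s.
r = mv/(qB) = (1.99×10^-26)(7.40×10^5) / [(1×1.60×10^-19)(0.330)] = 0.279 m.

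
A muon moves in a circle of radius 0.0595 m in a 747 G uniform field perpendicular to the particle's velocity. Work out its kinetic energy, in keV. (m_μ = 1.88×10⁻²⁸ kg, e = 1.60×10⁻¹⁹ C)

v = qBr/m = (1×1.60×10^-19)(0.0747)(0.0595) / (1.88×10^-28) = 3.78×10^6 m/s.
K = ½mv² = 0.5·(1.88×10^-28)·(3.78×10^6)² = 1.35×10^-15 J = 8.41 keV.

K ≈ 8.41 keV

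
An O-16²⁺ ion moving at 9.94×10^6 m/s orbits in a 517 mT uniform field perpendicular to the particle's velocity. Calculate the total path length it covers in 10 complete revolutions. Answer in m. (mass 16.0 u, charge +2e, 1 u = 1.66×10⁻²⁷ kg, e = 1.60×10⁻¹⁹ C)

r = mv/(qB) = 1.60 m, so one revolution covers 2πr = 10.0 m.
In 10 revolutions: L = 10·2πr = 100 m.

L ≈ 100 m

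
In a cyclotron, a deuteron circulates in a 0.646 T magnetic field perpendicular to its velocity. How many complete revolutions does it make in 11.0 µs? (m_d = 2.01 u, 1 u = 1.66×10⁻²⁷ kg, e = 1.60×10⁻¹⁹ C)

T = 2πm/(qB) = 2π(3.3366×10^-27) / [(1×1.60×10^-19)(0.646)] = 2.0283×10^-7 s.
N = t/T = 1.10×10^-5 / 2.0283×10^-7 ≈ 54.23, so 54 complete revolutions.

N = 54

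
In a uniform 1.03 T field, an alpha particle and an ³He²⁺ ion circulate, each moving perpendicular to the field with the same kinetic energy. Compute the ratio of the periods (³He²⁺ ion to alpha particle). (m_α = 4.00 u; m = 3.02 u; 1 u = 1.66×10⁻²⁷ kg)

T = 2πm/(qB) is independent of speed, so T₂/T₁ = (m₂/q₂)/(m₁/q₁).
T_{³He²⁺ ion}/T_{alpha particle} = (5.01×10^-27/2e) / (6.64×10^-27/2e) = 0.755.

ratio ≈ 0.755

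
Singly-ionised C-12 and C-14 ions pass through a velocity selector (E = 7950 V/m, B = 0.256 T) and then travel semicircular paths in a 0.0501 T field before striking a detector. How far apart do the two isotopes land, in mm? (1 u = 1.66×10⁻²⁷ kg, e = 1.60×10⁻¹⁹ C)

Both emerge at v = E/B₁ = 3.11×10^4 m/s.
r = mv/(qB₂), so r₁ = 0.0772 m and r₂ = 0.0900 m, giving Δr = 0.0129 m.
After a semicircle each ion lands a diameter 2r from the entry slit, so the separation is 2Δr = 0.0257 m.

Δd ≈ 25.7 mm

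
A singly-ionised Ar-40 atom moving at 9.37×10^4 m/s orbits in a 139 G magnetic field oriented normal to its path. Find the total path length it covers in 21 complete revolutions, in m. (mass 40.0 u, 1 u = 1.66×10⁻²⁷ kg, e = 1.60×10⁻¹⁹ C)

L ≈ 369 m

r = mv/(qB) = 2.80 m, so one revolution covers 2πr = 17.6 m.
In 21 revolutions: L = 21·2πr = 369 m.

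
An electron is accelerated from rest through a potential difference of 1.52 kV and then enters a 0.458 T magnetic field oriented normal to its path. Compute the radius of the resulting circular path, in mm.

The kinetic energy gained is K = qV = (1×1.60×10^-19)(1520) = 2.43×10^-16 J.
v = √(2K/m) = 2.31×10^7 m/s.
r = mv/(qB) = (9.11×10^-31)(2.31×10^7) / [(1×1.60×10^-19)(0.458)] = 2.87×10^-4 m.

r ≈ 0.287 mm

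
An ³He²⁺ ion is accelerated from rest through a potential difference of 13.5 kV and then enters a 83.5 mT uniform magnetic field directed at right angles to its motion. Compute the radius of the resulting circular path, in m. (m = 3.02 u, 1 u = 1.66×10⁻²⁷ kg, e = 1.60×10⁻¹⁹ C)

The kinetic energy gained is K = qV = (2×1.60×10^-19)(1.35×10^4) = 4.32×10^-15 J.
v = √(2K/m) = 1.31×10^6 m/s.
r = mv/(qB) = (5.01×10^-27)(1.31×10^6) / [(2×1.60×10^-19)(0.0835)] = 0.246 m.

r ≈ 0.246 m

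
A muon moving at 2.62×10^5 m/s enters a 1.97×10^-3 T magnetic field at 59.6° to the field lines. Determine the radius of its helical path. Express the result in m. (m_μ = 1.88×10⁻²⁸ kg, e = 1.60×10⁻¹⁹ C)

r ≈ 0.135 m

Only the perpendicular component v⊥ = v sin59.6° = 2.26×10^5 m/s is bent by the field.
r = m v⊥ /(qB) = (1.88×10^-28)(2.26×10^5) / [(1×1.60×10^-19)(1.97×10^-3)] = 0.135 m.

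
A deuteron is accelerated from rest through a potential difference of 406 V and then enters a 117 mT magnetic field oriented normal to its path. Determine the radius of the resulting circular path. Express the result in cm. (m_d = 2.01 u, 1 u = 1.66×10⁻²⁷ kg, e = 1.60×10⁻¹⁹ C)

r ≈ 3.52 cm

The kinetic energy gained is K = qV = (1×1.60×10^-19)(406) = 6.50×10^-17 J.
v = √(2K/m) = 1.97×10^5 m/s.
r = mv/(qB) = (3.34×10^-27)(1.97×10^5) / [(1×1.60×10^-19)(0.117)] = 0.0352 m.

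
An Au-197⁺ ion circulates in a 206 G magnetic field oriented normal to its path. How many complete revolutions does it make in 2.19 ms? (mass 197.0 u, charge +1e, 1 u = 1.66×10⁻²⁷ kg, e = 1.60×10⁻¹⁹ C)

T = 2πm/(qB) = 2π(3.2702×10^-25) / [(1×1.60×10^-19)(0.0206)] = 6.2340×10^-4 s.
N = t/T = 2.19×10^-3 / 6.2340×10^-4 ≈ 3.51, so 3 complete revolutions.

N = 3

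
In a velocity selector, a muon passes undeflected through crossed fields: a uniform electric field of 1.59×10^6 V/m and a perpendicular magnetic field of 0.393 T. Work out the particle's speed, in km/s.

v ≈ 4050 km/s

For zero net force, qE = qvB, so v = E/B.
v = (1.59×10^6) / (0.393) = 4.05×10^6 m/s.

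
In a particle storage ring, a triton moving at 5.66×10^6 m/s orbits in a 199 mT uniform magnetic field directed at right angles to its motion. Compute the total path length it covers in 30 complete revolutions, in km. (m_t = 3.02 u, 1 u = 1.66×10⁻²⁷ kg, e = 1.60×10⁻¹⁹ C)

L ≈ 0.168 km

r = mv/(qB) = 0.891 m, so one revolution covers 2πr = 5.60 m.
In 30 revolutions: L = 30·2πr = 168 m.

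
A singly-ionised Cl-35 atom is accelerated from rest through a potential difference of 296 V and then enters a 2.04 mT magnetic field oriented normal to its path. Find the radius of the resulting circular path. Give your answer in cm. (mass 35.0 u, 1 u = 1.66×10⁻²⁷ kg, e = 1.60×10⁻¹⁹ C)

The kinetic energy gained is K = qV = (1×1.60×10^-19)(296) = 4.74×10^-17 J.
v = √(2K/m) = 4.04×10^4 m/s.
r = mv/(qB) = (5.81×10^-26)(4.04×10^4) / [(1×1.60×10^-19)(2.04×10^-3)] = 7.19 m.

r ≈ 719 cm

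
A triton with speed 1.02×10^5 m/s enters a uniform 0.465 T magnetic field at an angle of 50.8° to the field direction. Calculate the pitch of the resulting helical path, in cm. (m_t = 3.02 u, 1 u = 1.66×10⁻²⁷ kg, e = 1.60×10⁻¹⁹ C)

pitch ≈ 2.73 cm

The velocity component along B is v∥ = v cos50.8° = 6.45×10^4 m/s.
The cyclotron period T = 2πm/(qB) = 4.23×10^-7 s is set by m, q, B alone.
Pitch = v∥·T = (6.45×10^4)(4.23×10^-7) = 0.0273 m.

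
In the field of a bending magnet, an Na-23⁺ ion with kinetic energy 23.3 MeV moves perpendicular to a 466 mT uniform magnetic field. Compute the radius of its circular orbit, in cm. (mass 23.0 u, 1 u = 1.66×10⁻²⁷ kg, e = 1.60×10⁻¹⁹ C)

r ≈ 716 cm

Convert the energy: K = 23.3 MeV = 3.73×10^-12 J.
v = √(2K/m) = √(2·3.73×10^-12/3.82×10^-26) = 1.40×10^7 m/s.
r = mv/(qB) = (3.82×10^-26)(1.40×10^7) / [(1×1.60×10^-19)(0.466)] = 7.16 m.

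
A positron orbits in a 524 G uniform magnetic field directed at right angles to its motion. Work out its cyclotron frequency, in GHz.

f = qB/(2πm) = (1×1.60×10^-19)(0.0524) / [2π(9.11×10^-31)] = 1.46×10^9 Hz.

f ≈ 1.46 GHz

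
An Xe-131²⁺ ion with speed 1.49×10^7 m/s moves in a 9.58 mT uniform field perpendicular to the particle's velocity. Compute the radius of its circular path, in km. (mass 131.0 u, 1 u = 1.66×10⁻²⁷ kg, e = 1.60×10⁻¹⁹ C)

r ≈ 1.06 km

The magnetic force provides the centripetal force: qvB = mv²/r, so r = mv/(qB).
r = (2.17×10^-25 kg)(1.49×10^7 m/s) / [(2×1.60×10^-19 C)(9.58×10^-3 T)] = 1060 m.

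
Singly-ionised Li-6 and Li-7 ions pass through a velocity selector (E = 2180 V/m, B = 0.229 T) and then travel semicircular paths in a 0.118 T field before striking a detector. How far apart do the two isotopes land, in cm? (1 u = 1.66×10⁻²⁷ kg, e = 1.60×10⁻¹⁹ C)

Both emerge at v = E/B₁ = 9520 m/s.
r = mv/(qB₂), so r₁ = 5.022×10^-3 m and r₂ = 5.859×10^-3 m, giving Δr = 8.37×10^-4 m.
After a semicircle each ion lands a diameter 2r from the entry slit, so the separation is 2Δr = 1.67×10^-3 m.

Δd ≈ 0.167 cm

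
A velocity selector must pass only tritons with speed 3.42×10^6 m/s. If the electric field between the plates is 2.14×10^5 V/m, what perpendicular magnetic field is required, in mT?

B ≈ 62.6 mT

qE = qvB ⇒ B = E/v = (2.14×10^5) / (3.42×10^6) = 0.0626 T.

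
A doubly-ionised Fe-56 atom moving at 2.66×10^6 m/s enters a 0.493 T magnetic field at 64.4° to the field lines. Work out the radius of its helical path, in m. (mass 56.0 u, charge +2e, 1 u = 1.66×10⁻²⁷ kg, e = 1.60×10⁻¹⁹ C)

Only the perpendicular component v⊥ = v sin64.4° = 2.40×10^6 m/s is bent by the field.
r = m v⊥ /(qB) = (9.30×10^-26)(2.40×10^6) / [(2×1.60×10^-19)(0.493)] = 1.41 m.

r ≈ 1.41 m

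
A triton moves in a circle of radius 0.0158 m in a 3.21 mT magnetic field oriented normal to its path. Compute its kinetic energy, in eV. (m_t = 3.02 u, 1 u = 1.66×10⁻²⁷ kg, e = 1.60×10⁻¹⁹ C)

K ≈ 0.0410 eV

v = qBr/m = (1×1.60×10^-19)(3.21×10^-3)(0.0158) / (5.01×10^-27) = 1620 m/s.
K = ½mv² = 0.5·(5.01×10^-27)·(1620)² = 6.57×10^-21 J = 0.0410 eV.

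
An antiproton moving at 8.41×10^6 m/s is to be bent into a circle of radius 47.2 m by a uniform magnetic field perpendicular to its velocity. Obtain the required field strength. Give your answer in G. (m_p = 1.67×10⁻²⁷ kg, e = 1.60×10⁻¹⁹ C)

qvB = mv²/r gives B = mv/(qr).
B = (1.67×10^-27)(8.41×10^6) / [(1×1.60×10^-19)(47.2)] = 1.86×10^-3 T.

B ≈ 18.6 G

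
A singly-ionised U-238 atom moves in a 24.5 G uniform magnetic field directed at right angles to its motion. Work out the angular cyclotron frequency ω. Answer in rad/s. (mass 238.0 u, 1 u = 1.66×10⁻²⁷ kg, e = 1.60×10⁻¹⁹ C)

ω ≈ 992 rad/s

ω = qB/m = (1×1.60×10^-19)(2.45×10^-3) / (3.95×10^-25) = 992 rad/s.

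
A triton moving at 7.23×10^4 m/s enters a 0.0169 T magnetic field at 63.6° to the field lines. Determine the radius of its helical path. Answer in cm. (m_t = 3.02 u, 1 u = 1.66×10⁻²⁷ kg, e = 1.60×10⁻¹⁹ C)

r ≈ 12.0 cm

Only the perpendicular component v⊥ = v sin63.6° = 6.48×10^4 m/s is bent by the field.
r = m v⊥ /(qB) = (5.01×10^-27)(6.48×10^4) / [(1×1.60×10^-19)(0.0169)] = 0.120 m.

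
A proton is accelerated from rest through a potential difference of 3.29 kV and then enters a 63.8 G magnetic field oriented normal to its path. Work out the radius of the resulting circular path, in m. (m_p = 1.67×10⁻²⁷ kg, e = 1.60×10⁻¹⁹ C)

The kinetic energy gained is K = qV = (1×1.60×10^-19)(3290) = 5.26×10^-16 J.
v = √(2K/m) = 7.94×10^5 m/s.
r = mv/(qB) = (1.67×10^-27)(7.94×10^5) / [(1×1.60×10^-19)(6.38×10^-3)] = 1.30 m.

r ≈ 1.30 m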